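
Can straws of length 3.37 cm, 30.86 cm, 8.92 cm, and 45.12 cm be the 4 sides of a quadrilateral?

For a quadrilateral, each side must be shorter than the sum of the others.
Here the longest side is 45.12, but the remaining 3 sides sum to only 43.15.

No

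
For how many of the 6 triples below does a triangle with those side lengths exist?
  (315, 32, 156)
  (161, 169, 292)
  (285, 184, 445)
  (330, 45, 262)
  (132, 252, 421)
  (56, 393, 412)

(32,156,315): 32+156 ≤ 315 → not valid
(161,169,292): 161+169 > 292 → valid
(184,285,445): 184+285 > 445 → valid
(45,262,330): 45+262 ≤ 330 → not valid
(132,252,421): 132+252 ≤ 421 → not valid
(56,393,412): 56+393 > 412 → valid
3 of the 6 triples form a triangle.

3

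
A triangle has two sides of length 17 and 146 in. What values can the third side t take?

129 < t < 163 (in)

By the triangle inequality, t must be less than 17 + 146 = 163 and greater than |17 − 146| = 129.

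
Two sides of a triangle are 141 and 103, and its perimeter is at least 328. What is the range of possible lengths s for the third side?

Triangle inequality alone gives 38 < s < 244.
The perimeter condition gives s ≥ 328 − 141 − 103 = 84.
Intersecting the two: 84 ≤ s < 244.

84 ≤ s < 244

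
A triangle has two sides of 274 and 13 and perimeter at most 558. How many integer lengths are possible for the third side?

10

Triangle inequality: 261 < x < 287. Perimeter ≤ 558 gives x ≤ 558 − 274 − 13 = 271.
So 261 < x ≤ 271; integers 262 through 271: 10 values.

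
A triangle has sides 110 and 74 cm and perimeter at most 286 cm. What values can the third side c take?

36 < c ≤ 102

Triangle inequality alone gives 36 < c < 184.
The perimeter condition gives c ≤ 286 − 110 − 74 = 102.
Intersecting the two: 36 < c ≤ 102.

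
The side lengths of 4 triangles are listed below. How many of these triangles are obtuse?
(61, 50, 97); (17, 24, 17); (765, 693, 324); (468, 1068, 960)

1

(61,50,97): 50²+61² = 6221 < 9409 = 97² → obtuse
(17,24,17): 17²+17² = 578 > 576 = 24² → acute
(765,693,324): 324²+693² = 585225 = 765² → right
(468,1068,960): 468²+960² = 1140624 = 1068² → right
1 of the 4 is obtuse.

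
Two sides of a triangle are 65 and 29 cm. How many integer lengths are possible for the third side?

The third side lies in the open interval (36, 94).
Integers from 37 to 93 inclusive: 93 − 37 + 1 = 57.

57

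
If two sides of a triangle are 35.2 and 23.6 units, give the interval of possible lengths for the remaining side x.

11.6 < x < 58.8 (units)

By the triangle inequality, x must be less than 35.2 + 23.6 = 58.8 and greater than |35.2 − 23.6| = 11.6.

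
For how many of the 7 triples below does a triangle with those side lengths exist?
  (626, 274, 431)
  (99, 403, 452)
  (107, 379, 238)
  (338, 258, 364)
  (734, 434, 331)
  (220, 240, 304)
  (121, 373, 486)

(274,431,626): 274+431 > 626 → valid
(99,403,452): 99+403 > 452 → valid
(107,238,379): 107+238 ≤ 379 → not valid
(258,338,364): 258+338 > 364 → valid
(331,434,734): 331+434 > 734 → valid
(220,240,304): 220+240 > 304 → valid
(121,373,486): 121+373 > 486 → valid
6 of the 7 triples form a triangle.

6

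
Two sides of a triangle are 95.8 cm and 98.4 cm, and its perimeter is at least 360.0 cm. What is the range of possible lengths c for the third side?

Triangle inequality alone gives 2.6 < c < 194.2.
The perimeter condition gives c ≥ 360.0 − 95.8 − 98.4 = 165.8.
Intersecting the two: 165.8 ≤ c < 194.2.

165.8 ≤ c < 194.2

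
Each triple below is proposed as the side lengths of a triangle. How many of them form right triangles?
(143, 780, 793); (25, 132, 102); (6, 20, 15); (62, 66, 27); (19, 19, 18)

1

(143,780,793): 143²+780² = 628849 = 793² → right
(25,132,102): 25+102 ≤ 132, not a triangle
(6,20,15): 6²+15² = 261 < 400 = 20² → obtuse
(62,66,27): 27²+62² = 4573 > 4356 = 66² → acute
(19,19,18): 18²+19² = 685 > 361 = 19² → acute
1 of the 5 is right.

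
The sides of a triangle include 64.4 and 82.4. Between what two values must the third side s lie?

By the triangle inequality, s must be less than 64.4 + 82.4 = 146.8 and greater than |64.4 − 82.4| = 18.0.

18.0 < s < 146.8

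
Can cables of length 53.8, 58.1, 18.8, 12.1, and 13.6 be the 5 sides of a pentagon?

A pentagon exists iff every side is shorter than the sum of the others — equivalently, the longest side is less than the sum of the rest.
Longest side 58.1 < 98.3 (sum of the remaining 4), so yes.

Yes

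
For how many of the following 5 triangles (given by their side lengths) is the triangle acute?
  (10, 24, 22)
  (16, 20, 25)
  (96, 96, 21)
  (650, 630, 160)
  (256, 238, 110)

(10,24,22): 10²+22² = 584 > 576 = 24² → acute
(16,20,25): 16²+20² = 656 > 625 = 25² → acute
(96,96,21): 21²+96² = 9657 > 9216 = 96² → acute
(650,630,160): 160²+630² = 422500 = 650² → right
(256,238,110): 110²+238² = 68744 > 65536 = 256² → acute
4 of the 5 are acute.

4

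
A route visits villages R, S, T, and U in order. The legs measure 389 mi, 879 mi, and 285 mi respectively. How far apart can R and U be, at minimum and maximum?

205 ≤ RU ≤ 1553 mi

The maximum is all hops collinear in one direction: 389 + 879 + 285 = 1553.
The longest hop is 879; the others sum to 674. Folding the others back against it leaves at least 879 − 674 = 205.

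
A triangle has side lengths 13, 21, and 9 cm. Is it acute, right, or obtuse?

obtuse

Compare the square of the longest side to the sum of squares of the other two: 9² + 13² = 250 < 441 = 21².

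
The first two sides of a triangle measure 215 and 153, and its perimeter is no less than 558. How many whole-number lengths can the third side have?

Triangle inequality: 62 < x < 368. Perimeter ≥ 558 gives x ≥ 558 − 215 − 153 = 190.
So 190 ≤ x < 368; integers 190 through 367: 178 values.

178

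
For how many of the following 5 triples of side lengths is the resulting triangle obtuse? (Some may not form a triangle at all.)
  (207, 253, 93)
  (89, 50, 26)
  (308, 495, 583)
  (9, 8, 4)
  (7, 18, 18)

2

(207,253,93): 93²+207² = 51498 < 64009 = 253² → obtuse
(89,50,26): 26+50 ≤ 89, not a triangle
(308,495,583): 308²+495² = 339889 = 583² → right
(9,8,4): 4²+8² = 80 < 81 = 9² → obtuse
(7,18,18): 7²+18² = 373 > 324 = 18² → acute
2 of the 5 are obtuse.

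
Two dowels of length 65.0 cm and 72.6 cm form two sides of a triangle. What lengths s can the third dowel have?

7.6 < s < 137.6

By the triangle inequality, s must be less than 65.0 + 72.6 = 137.6 and greater than |65.0 − 72.6| = 7.6.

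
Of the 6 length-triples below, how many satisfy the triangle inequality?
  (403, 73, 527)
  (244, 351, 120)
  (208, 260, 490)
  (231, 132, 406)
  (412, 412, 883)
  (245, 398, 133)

(73,403,527): 73+403 ≤ 527 → not valid
(120,244,351): 120+244 > 351 → valid
(208,260,490): 208+260 ≤ 490 → not valid
(132,231,406): 132+231 ≤ 406 → not valid
(412,412,883): 412+412 ≤ 883 → not valid
(133,245,398): 133+245 ≤ 398 → not valid
1 of the 6 triples forms a triangle.

1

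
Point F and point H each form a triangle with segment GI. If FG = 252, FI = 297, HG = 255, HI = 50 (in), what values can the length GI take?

From triangle FGI: |252 − 297| < GI < 252 + 297, i.e. 45 < GI < 549.
From triangle HGI: 205 < GI < 305.
Both must hold, so GI lies in the intersection.

205 < GI < 305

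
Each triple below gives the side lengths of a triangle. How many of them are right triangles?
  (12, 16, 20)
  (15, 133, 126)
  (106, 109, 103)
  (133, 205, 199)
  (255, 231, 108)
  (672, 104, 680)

3

(12,16,20): 12²+16² = 400 = 20² → right
(15,133,126): 15²+126² = 16101 < 17689 = 133² → obtuse
(106,109,103): 103²+106² = 21845 > 11881 = 109² → acute
(133,205,199): 133²+199² = 57290 > 42025 = 205² → acute
(255,231,108): 108²+231² = 65025 = 255² → right
(672,104,680): 104²+672² = 462400 = 680² → right
3 of the 6 are right.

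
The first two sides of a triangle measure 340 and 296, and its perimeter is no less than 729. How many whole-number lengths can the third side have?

Triangle inequality: 44 < x < 636. Perimeter ≥ 729 gives x ≥ 729 − 340 − 296 = 93.
So 93 ≤ x < 636; integers 93 through 635: 543 values.

543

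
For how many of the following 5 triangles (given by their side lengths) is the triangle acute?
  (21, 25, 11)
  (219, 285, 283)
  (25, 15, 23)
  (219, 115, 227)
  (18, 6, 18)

4

(21,25,11): 11²+21² = 562 < 625 = 25² → obtuse
(219,285,283): 219²+283² = 128050 > 81225 = 285² → acute
(25,15,23): 15²+23² = 754 > 625 = 25² → acute
(219,115,227): 115²+219² = 61186 > 51529 = 227² → acute
(18,6,18): 6²+18² = 360 > 324 = 18² → acute
4 of the 5 are acute.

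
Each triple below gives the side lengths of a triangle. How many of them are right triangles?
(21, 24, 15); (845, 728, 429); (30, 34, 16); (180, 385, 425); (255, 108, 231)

4

(21,24,15): 15²+21² = 666 > 576 = 24² → acute
(845,728,429): 429²+728² = 714025 = 845² → right
(30,34,16): 16²+30² = 1156 = 34² → right
(180,385,425): 180²+385² = 180625 = 425² → right
(255,108,231): 108²+231² = 65025 = 255² → right
4 of the 5 are right.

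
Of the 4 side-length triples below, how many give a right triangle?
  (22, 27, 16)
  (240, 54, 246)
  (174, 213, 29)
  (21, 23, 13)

1

(22,27,16): 16²+22² = 740 > 729 = 27² → acute
(240,54,246): 54²+240² = 60516 = 246² → right
(174,213,29): 29+174 ≤ 213, not a triangle
(21,23,13): 13²+21² = 610 > 529 = 23² → acute
1 of the 4 is right.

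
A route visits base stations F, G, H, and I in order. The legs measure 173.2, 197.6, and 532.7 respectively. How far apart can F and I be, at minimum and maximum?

161.9 ≤ FI ≤ 903.5

The maximum is all hops collinear in one direction: 173.2 + 197.6 + 532.7 = 903.5.
The longest hop is 532.7; the others sum to 370.8. Folding the others back against it leaves at least 532.7 − 370.8 = 161.9.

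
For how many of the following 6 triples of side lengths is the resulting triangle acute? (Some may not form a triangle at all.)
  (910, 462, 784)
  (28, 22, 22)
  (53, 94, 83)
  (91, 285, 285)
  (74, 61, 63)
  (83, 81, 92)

(910,462,784): 462²+784² = 828100 = 910² → right
(28,22,22): 22²+22² = 968 > 784 = 28² → acute
(53,94,83): 53²+83² = 9698 > 8836 = 94² → acute
(91,285,285): 91²+285² = 89506 > 81225 = 285² → acute
(74,61,63): 61²+63² = 7690 > 5476 = 74² → acute
(83,81,92): 81²+83² = 13450 > 8464 = 92² → acute
5 of the 6 are acute.

5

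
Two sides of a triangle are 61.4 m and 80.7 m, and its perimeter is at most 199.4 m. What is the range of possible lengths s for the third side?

Triangle inequality alone gives 19.3 < s < 142.1.
The perimeter condition gives s ≤ 199.4 − 61.4 − 80.7 = 57.3.
Intersecting the two: 19.3 < s ≤ 57.3.

19.3 < s ≤ 57.3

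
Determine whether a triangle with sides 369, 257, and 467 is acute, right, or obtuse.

obtuse

Compare the square of the longest side to the sum of squares of the other two: 257² + 369² = 202210 < 218089 = 467².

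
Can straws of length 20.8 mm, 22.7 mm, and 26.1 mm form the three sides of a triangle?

The longest side is 26.1, and the other two sum to 43.5.
Since 43.5 > 26.1, the triangle inequality holds.

Yes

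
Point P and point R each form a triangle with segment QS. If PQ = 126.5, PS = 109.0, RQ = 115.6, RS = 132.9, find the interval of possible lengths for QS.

17.5 < QS < 235.5

From triangle PQS: |126.5 − 109.0| < QS < 126.5 + 109.0, i.e. 17.5 < QS < 235.5.
From triangle RQS: 17.3 < QS < 248.5.
Both must hold, so QS lies in the intersection.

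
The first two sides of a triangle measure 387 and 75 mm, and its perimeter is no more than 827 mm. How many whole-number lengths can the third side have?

Triangle inequality: 312 < x < 462. Perimeter ≤ 827 gives x ≤ 827 − 387 − 75 = 365.
So 312 < x ≤ 365; integers 313 through 365: 53 values.

53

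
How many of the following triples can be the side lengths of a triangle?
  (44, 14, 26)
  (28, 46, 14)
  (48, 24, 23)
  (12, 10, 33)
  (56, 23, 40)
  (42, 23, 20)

(14,26,44): 14+26 ≤ 44 → not valid
(14,28,46): 14+28 ≤ 46 → not valid
(23,24,48): 23+24 ≤ 48 → not valid
(10,12,33): 10+12 ≤ 33 → not valid
(23,40,56): 23+40 > 56 → valid
(20,23,42): 20+23 > 42 → valid
2 of the 6 triples form a triangle.

2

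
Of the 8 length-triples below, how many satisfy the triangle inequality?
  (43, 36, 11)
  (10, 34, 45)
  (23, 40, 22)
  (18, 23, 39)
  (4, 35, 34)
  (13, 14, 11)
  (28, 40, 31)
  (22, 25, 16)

7

(11,36,43): 11+36 > 43 → valid
(10,34,45): 10+34 ≤ 45 → not valid
(22,23,40): 22+23 > 40 → valid
(18,23,39): 18+23 > 39 → valid
(4,34,35): 4+34 > 35 → valid
(11,13,14): 11+13 > 14 → valid
(28,31,40): 28+31 > 40 → valid
(16,22,25): 16+22 > 25 → valid
7 of the 8 triples form a triangle.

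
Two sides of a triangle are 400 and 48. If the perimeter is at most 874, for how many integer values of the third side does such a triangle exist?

74

Triangle inequality: 352 < x < 448. Perimeter ≤ 874 gives x ≤ 874 − 400 − 48 = 426.
So 352 < x ≤ 426; integers 353 through 426: 74 values.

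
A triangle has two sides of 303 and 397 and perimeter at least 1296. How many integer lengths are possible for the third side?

104

Triangle inequality: 94 < x < 700. Perimeter ≥ 1296 gives x ≥ 1296 − 303 − 397 = 596.
So 596 ≤ x < 700; integers 596 through 699: 104 values.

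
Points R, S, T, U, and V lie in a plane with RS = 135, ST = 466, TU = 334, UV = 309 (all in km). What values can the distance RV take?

The maximum is all hops collinear in one direction: 135 + 466 + 334 + 309 = 1244.
The longest hop is 466; the others sum to 778. Since 466 ≤ 778, the path can fold back on itself completely, so the minimum distance is 0.

0 ≤ RV ≤ 1244 km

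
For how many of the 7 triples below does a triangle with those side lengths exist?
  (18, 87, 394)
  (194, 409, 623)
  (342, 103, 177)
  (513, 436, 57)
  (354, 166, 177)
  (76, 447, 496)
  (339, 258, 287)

(18,87,394): 18+87 ≤ 394 → not valid
(194,409,623): 194+409 ≤ 623 → not valid
(103,177,342): 103+177 ≤ 342 → not valid
(57,436,513): 57+436 ≤ 513 → not valid
(166,177,354): 166+177 ≤ 354 → not valid
(76,447,496): 76+447 > 496 → valid
(258,287,339): 258+287 > 339 → valid
2 of the 7 triples form a triangle.

2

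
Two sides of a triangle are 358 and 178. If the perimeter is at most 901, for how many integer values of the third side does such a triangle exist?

185

Triangle inequality: 180 < x < 536. Perimeter ≤ 901 gives x ≤ 901 − 358 − 178 = 365.
So 180 < x ≤ 365; integers 181 through 365: 185 values.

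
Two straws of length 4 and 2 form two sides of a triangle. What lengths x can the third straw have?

2 < x < 6

By the triangle inequality, x must be less than 4 + 2 = 6 and greater than |4 − 2| = 2.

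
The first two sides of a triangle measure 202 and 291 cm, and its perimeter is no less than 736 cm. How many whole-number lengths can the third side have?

250

Triangle inequality: 89 < x < 493. Perimeter ≥ 736 gives x ≥ 736 − 202 − 291 = 243.
So 243 ≤ x < 493; integers 243 through 492: 250 values.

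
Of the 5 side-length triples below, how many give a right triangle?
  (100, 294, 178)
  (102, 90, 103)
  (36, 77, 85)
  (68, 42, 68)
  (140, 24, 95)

(100,294,178): 100+178 ≤ 294, not a triangle
(102,90,103): 90²+102² = 18504 > 10609 = 103² → acute
(36,77,85): 36²+77² = 7225 = 85² → right
(68,42,68): 42²+68² = 6388 > 4624 = 68² → acute
(140,24,95): 24+95 ≤ 140, not a triangle
1 of the 5 is right.

1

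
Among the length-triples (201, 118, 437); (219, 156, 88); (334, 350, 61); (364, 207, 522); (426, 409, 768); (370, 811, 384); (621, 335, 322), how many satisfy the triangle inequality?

(118,201,437): 118+201 ≤ 437 → not valid
(88,156,219): 88+156 > 219 → valid
(61,334,350): 61+334 > 350 → valid
(207,364,522): 207+364 > 522 → valid
(409,426,768): 409+426 > 768 → valid
(370,384,811): 370+384 ≤ 811 → not valid
(322,335,621): 322+335 > 621 → valid
5 of the 7 triples form a triangle.

5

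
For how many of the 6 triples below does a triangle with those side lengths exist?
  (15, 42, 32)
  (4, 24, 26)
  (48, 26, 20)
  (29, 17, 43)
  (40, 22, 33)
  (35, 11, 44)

(15,32,42): 15+32 > 42 → valid
(4,24,26): 4+24 > 26 → valid
(20,26,48): 20+26 ≤ 48 → not valid
(17,29,43): 17+29 > 43 → valid
(22,33,40): 22+33 > 40 → valid
(11,35,44): 11+35 > 44 → valid
5 of the 6 triples form a triangle.

5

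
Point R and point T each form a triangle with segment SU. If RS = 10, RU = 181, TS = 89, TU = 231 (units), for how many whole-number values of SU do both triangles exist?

19

From triangle RSU: 171 < SU < 191.
From triangle TSU: 142 < SU < 320.
Intersection: 171 < SU < 191, so integers 172 through 190: 19 values.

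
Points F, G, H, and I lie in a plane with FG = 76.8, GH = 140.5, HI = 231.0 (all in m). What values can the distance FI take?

The maximum is all hops collinear in one direction: 76.8 + 140.5 + 231.0 = 448.3.
The longest hop is 231.0; the others sum to 217.3. Folding the others back against it leaves at least 231.0 − 217.3 = 13.7.

13.7 ≤ FI ≤ 448.3 m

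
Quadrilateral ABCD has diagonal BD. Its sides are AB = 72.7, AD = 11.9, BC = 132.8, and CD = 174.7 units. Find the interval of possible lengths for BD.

60.8 < BD < 84.6

From triangle ABD: |72.7 − 11.9| < BD < 72.7 + 11.9, i.e. 60.8 < BD < 84.6.
From triangle CBD: 41.9 < BD < 307.5.
Both must hold, so BD lies in the intersection.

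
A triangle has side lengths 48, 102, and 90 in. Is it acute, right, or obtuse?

right

Compare the square of the longest side to the sum of squares of the other two: 48² + 90² = 10404 = 102².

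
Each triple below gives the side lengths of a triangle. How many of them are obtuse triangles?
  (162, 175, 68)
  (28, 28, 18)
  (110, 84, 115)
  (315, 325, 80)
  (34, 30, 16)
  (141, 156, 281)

(162,175,68): 68²+162² = 30868 > 30625 = 175² → acute
(28,28,18): 18²+28² = 1108 > 784 = 28² → acute
(110,84,115): 84²+110² = 19156 > 13225 = 115² → acute
(315,325,80): 80²+315² = 105625 = 325² → right
(34,30,16): 16²+30² = 1156 = 34² → right
(141,156,281): 141²+156² = 44217 < 78961 = 281² → obtuse
1 of the 6 is obtuse.

1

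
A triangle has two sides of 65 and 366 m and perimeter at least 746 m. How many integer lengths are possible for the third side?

116

Triangle inequality: 301 < x < 431. Perimeter ≥ 746 gives x ≥ 746 − 65 − 366 = 315.
So 315 ≤ x < 431; integers 315 through 430: 116 values.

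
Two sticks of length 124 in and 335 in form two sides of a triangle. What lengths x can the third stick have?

By the triangle inequality, x must be less than 124 + 335 = 459 and greater than |124 − 335| = 211.

211 < x < 459 (in)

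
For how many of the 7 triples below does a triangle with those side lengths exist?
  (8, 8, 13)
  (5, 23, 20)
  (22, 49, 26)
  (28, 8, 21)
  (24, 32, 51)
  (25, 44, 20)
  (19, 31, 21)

(8,8,13): 8+8 > 13 → valid
(5,20,23): 5+20 > 23 → valid
(22,26,49): 22+26 ≤ 49 → not valid
(8,21,28): 8+21 > 28 → valid
(24,32,51): 24+32 > 51 → valid
(20,25,44): 20+25 > 44 → valid
(19,21,31): 19+21 > 31 → valid
6 of the 7 triples form a triangle.

6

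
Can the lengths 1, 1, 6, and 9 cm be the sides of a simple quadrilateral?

For a quadrilateral, each side must be shorter than the sum of the others.
Here the longest side is 9, but the remaining 3 sides sum to only 8.

No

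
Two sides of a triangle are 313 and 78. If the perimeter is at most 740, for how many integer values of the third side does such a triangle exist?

Triangle inequality: 235 < x < 391. Perimeter ≤ 740 gives x ≤ 740 − 313 − 78 = 349.
So 235 < x ≤ 349; integers 236 through 349: 114 values.

114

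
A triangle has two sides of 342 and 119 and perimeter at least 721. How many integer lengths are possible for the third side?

Triangle inequality: 223 < x < 461. Perimeter ≥ 721 gives x ≥ 721 − 342 − 119 = 260.
So 260 ≤ x < 461; integers 260 through 460: 201 values.

201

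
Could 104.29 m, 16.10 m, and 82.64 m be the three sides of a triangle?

The longest side is 104.29, but the other two sum to only 98.74.
98.74 < 104.29, so the triangle inequality fails.

No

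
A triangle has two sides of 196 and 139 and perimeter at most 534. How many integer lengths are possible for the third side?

142

Triangle inequality: 57 < x < 335. Perimeter ≤ 534 gives x ≤ 534 − 196 − 139 = 199.
So 57 < x ≤ 199; integers 58 through 199: 142 values.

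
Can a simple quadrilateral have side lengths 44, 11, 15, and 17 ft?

For a quadrilateral, each side must be shorter than the sum of the others.
Here the longest side is 44, but the remaining 3 sides sum to only 43.

No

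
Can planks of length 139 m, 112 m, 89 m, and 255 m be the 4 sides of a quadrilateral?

A quadrilateral exists iff every side is shorter than the sum of the others — equivalently, the longest side is less than the sum of the rest.
Longest side 255 < 340 (sum of the remaining 3), so yes.

Yes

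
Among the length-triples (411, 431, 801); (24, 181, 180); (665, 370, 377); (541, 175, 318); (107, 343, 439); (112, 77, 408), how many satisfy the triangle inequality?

(411,431,801): 411+431 > 801 → valid
(24,180,181): 24+180 > 181 → valid
(370,377,665): 370+377 > 665 → valid
(175,318,541): 175+318 ≤ 541 → not valid
(107,343,439): 107+343 > 439 → valid
(77,112,408): 77+112 ≤ 408 → not valid
4 of the 6 triples form a triangle.

4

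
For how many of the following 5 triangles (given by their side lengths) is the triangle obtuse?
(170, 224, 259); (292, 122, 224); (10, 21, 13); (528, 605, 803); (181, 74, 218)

(170,224,259): 170²+224² = 79076 > 67081 = 259² → acute
(292,122,224): 122²+224² = 65060 < 85264 = 292² → obtuse
(10,21,13): 10²+13² = 269 < 441 = 21² → obtuse
(528,605,803): 528²+605² = 644809 = 803² → right
(181,74,218): 74²+181² = 38237 < 47524 = 218² → obtuse
3 of the 5 are obtuse.

3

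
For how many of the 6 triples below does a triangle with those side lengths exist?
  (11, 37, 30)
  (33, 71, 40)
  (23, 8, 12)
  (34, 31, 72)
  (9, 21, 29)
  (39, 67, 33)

(11,30,37): 11+30 > 37 → valid
(33,40,71): 33+40 > 71 → valid
(8,12,23): 8+12 ≤ 23 → not valid
(31,34,72): 31+34 ≤ 72 → not valid
(9,21,29): 9+21 > 29 → valid
(33,39,67): 33+39 > 67 → valid
4 of the 6 triples form a triangle.

4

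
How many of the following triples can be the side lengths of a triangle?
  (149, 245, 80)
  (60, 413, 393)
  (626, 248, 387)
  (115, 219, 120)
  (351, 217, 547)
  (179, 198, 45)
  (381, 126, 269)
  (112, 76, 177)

(80,149,245): 80+149 ≤ 245 → not valid
(60,393,413): 60+393 > 413 → valid
(248,387,626): 248+387 > 626 → valid
(115,120,219): 115+120 > 219 → valid
(217,351,547): 217+351 > 547 → valid
(45,179,198): 45+179 > 198 → valid
(126,269,381): 126+269 > 381 → valid
(76,112,177): 76+112 > 177 → valid
7 of the 8 triples form a triangle.

7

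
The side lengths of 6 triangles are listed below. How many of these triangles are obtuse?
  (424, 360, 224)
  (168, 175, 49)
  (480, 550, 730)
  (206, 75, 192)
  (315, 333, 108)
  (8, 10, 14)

1

(424,360,224): 224²+360² = 179776 = 424² → right
(168,175,49): 49²+168² = 30625 = 175² → right
(480,550,730): 480²+550² = 532900 = 730² → right
(206,75,192): 75²+192² = 42489 > 42436 = 206² → acute
(315,333,108): 108²+315² = 110889 = 333² → right
(8,10,14): 8²+10² = 164 < 196 = 14² → obtuse
1 of the 6 is obtuse.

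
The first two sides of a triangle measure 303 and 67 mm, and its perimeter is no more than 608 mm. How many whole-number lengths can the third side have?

Triangle inequality: 236 < x < 370. Perimeter ≤ 608 gives x ≤ 608 − 303 − 67 = 238.
So 236 < x ≤ 238; integers 237 through 238: 2 values.

2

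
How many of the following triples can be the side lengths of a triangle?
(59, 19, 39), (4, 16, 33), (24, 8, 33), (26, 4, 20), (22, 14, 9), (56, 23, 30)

(19,39,59): 19+39 ≤ 59 → not valid
(4,16,33): 4+16 ≤ 33 → not valid
(8,24,33): 8+24 ≤ 33 → not valid
(4,20,26): 4+20 ≤ 26 → not valid
(9,14,22): 9+14 > 22 → valid
(23,30,56): 23+30 ≤ 56 → not valid
1 of the 6 triples forms a triangle.

1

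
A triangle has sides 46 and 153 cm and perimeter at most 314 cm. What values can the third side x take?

107 < x ≤ 115

Triangle inequality alone gives 107 < x < 199.
The perimeter condition gives x ≤ 314 − 46 − 153 = 115.
Intersecting the two: 107 < x ≤ 115.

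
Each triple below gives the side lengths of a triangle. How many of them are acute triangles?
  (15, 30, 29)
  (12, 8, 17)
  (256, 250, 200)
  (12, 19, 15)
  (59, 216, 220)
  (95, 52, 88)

5

(15,30,29): 15²+29² = 1066 > 900 = 30² → acute
(12,8,17): 8²+12² = 208 < 289 = 17² → obtuse
(256,250,200): 200²+250² = 102500 > 65536 = 256² → acute
(12,19,15): 12²+15² = 369 > 361 = 19² → acute
(59,216,220): 59²+216² = 50137 > 48400 = 220² → acute
(95,52,88): 52²+88² = 10448 > 9025 = 95² → acute
5 of the 6 are acute.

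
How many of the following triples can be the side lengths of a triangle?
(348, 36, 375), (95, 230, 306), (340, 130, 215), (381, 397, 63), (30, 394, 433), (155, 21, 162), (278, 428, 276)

6

(36,348,375): 36+348 > 375 → valid
(95,230,306): 95+230 > 306 → valid
(130,215,340): 130+215 > 340 → valid
(63,381,397): 63+381 > 397 → valid
(30,394,433): 30+394 ≤ 433 → not valid
(21,155,162): 21+155 > 162 → valid
(276,278,428): 276+278 > 428 → valid
6 of the 7 triples form a triangle.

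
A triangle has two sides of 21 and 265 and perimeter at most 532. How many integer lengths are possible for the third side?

Triangle inequality: 244 < x < 286. Perimeter ≤ 532 gives x ≤ 532 − 21 − 265 = 246.
So 244 < x ≤ 246; integers 245 through 246: 2 values.

2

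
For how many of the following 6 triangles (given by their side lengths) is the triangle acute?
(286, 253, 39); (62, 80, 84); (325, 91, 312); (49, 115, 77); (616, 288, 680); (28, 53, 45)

1

(286,253,39): 39²+253² = 65530 < 81796 = 286² → obtuse
(62,80,84): 62²+80² = 10244 > 7056 = 84² → acute
(325,91,312): 91²+312² = 105625 = 325² → right
(49,115,77): 49²+77² = 8330 < 13225 = 115² → obtuse
(616,288,680): 288²+616² = 462400 = 680² → right
(28,53,45): 28²+45² = 2809 = 53² → right
1 of the 6 is acute.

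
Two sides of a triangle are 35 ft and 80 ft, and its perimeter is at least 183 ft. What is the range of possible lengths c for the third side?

Triangle inequality alone gives 45 < c < 115.
The perimeter condition gives c ≥ 183 − 35 − 80 = 68.
Intersecting the two: 68 ≤ c < 115.

68 ≤ c < 115 ft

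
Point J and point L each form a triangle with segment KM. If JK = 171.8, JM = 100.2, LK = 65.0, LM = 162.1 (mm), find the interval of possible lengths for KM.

From triangle JKM: |171.8 − 100.2| < KM < 171.8 + 100.2, i.e. 71.6 < KM < 272.0.
From triangle LKM: 97.1 < KM < 227.1.
Both must hold, so KM lies in the intersection.

97.1 < KM < 227.1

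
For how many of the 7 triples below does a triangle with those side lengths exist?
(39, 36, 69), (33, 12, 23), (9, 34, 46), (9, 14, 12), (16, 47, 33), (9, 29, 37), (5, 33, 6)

(36,39,69): 36+39 > 69 → valid
(12,23,33): 12+23 > 33 → valid
(9,34,46): 9+34 ≤ 46 → not valid
(9,12,14): 9+12 > 14 → valid
(16,33,47): 16+33 > 47 → valid
(9,29,37): 9+29 > 37 → valid
(5,6,33): 5+6 ≤ 33 → not valid
5 of the 7 triples form a triangle.

5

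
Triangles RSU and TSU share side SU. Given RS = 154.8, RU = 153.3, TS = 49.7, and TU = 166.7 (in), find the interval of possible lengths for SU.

117.0 < SU < 216.4

From triangle RSU: |154.8 − 153.3| < SU < 154.8 + 153.3, i.e. 1.5 < SU < 308.1.
From triangle TSU: 117.0 < SU < 216.4.
Both must hold, so SU lies in the intersection.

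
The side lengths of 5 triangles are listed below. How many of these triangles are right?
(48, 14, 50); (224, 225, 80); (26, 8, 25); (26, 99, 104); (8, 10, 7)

(48,14,50): 14²+48² = 2500 = 50² → right
(224,225,80): 80²+224² = 56576 > 50625 = 225² → acute
(26,8,25): 8²+25² = 689 > 676 = 26² → acute
(26,99,104): 26²+99² = 10477 < 10816 = 104² → obtuse
(8,10,7): 7²+8² = 113 > 100 = 10² → acute
1 of the 5 is right.

1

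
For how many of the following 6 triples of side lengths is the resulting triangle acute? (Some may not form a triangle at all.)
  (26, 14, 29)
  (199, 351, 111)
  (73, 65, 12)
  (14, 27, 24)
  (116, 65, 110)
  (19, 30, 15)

3

(26,14,29): 14²+26² = 872 > 841 = 29² → acute
(199,351,111): 111+199 ≤ 351, not a triangle
(73,65,12): 12²+65² = 4369 < 5329 = 73² → obtuse
(14,27,24): 14²+24² = 772 > 729 = 27² → acute
(116,65,110): 65²+110² = 16325 > 13456 = 116² → acute
(19,30,15): 15²+19² = 586 < 900 = 30² → obtuse
3 of the 6 are acute.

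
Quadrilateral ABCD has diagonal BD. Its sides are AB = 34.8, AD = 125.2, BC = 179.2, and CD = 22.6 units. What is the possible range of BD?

156.6 < BD < 160.0

From triangle ABD: |34.8 − 125.2| < BD < 34.8 + 125.2, i.e. 90.4 < BD < 160.0.
From triangle CBD: 156.6 < BD < 201.8.
Both must hold, so BD lies in the intersection.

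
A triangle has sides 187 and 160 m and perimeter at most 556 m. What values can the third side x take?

Triangle inequality alone gives 27 < x < 347.
The perimeter condition gives x ≤ 556 − 187 − 160 = 209.
Intersecting the two: 27 < x ≤ 209.

27 < x ≤ 209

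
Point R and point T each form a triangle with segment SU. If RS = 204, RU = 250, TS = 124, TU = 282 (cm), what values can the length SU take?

From triangle RSU: |204 − 250| < SU < 204 + 250, i.e. 46 < SU < 454.
From triangle TSU: 158 < SU < 406.
Both must hold, so SU lies in the intersection.

158 < SU < 406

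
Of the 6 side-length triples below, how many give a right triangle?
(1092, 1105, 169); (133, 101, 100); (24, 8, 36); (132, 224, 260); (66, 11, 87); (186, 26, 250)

2

(1092,1105,169): 169²+1092² = 1221025 = 1105² → right
(133,101,100): 100²+101² = 20201 > 17689 = 133² → acute
(24,8,36): 8+24 ≤ 36, not a triangle
(132,224,260): 132²+224² = 67600 = 260² → right
(66,11,87): 11+66 ≤ 87, not a triangle
(186,26,250): 26+186 ≤ 250, not a triangle
2 of the 6 are right.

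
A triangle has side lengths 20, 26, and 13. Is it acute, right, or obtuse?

obtuse

Compare the square of the longest side to the sum of squares of the other two: 13² + 20² = 569 < 676 = 26².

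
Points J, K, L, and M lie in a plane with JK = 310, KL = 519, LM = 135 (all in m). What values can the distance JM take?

The maximum is all hops collinear in one direction: 310 + 519 + 135 = 964.
The longest hop is 519; the others sum to 445. Folding the others back against it leaves at least 519 − 445 = 74.

74 ≤ JM ≤ 964 m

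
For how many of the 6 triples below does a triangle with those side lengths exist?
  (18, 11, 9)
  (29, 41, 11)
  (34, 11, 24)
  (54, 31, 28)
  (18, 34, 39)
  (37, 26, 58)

5

(9,11,18): 9+11 > 18 → valid
(11,29,41): 11+29 ≤ 41 → not valid
(11,24,34): 11+24 > 34 → valid
(28,31,54): 28+31 > 54 → valid
(18,34,39): 18+34 > 39 → valid
(26,37,58): 26+37 > 58 → valid
5 of the 6 triples form a triangle.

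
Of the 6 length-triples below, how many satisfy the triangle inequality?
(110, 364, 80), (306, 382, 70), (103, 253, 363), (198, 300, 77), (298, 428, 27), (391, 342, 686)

1

(80,110,364): 80+110 ≤ 364 → not valid
(70,306,382): 70+306 ≤ 382 → not valid
(103,253,363): 103+253 ≤ 363 → not valid
(77,198,300): 77+198 ≤ 300 → not valid
(27,298,428): 27+298 ≤ 428 → not valid
(342,391,686): 342+391 > 686 → valid
1 of the 6 triples forms a triangle.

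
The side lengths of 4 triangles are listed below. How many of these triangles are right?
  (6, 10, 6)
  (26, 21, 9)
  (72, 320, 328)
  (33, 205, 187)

1

(6,10,6): 6²+6² = 72 < 100 = 10² → obtuse
(26,21,9): 9²+21² = 522 < 676 = 26² → obtuse
(72,320,328): 72²+320² = 107584 = 328² → right
(33,205,187): 33²+187² = 36058 < 42025 = 205² → obtuse
1 of the 4 is right.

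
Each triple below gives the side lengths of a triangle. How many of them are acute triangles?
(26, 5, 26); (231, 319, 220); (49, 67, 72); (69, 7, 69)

3

(26,5,26): 5²+26² = 701 > 676 = 26² → acute
(231,319,220): 220²+231² = 101761 = 319² → right
(49,67,72): 49²+67² = 6890 > 5184 = 72² → acute
(69,7,69): 7²+69² = 4810 > 4761 = 69² → acute
3 of the 4 are acute.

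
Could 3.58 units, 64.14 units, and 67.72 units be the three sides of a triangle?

No

The two shorter sides sum to 67.72, exactly equal to the longest side 67.72.
That gives only a degenerate (flat) triangle — the inequality must be strict.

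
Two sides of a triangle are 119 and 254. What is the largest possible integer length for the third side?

372

The third side must be strictly less than 119 + 254 = 373.
The largest integer below 373 is 372.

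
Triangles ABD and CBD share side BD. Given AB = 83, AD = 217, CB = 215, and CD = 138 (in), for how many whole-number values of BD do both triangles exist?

From triangle ABD: 134 < BD < 300.
From triangle CBD: 77 < BD < 353.
Intersection: 134 < BD < 300, so integers 135 through 299: 165 values.

165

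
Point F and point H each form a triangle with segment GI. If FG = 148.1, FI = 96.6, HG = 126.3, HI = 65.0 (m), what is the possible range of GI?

61.3 < GI < 191.3

From triangle FGI: |148.1 − 96.6| < GI < 148.1 + 96.6, i.e. 51.5 < GI < 244.7.
From triangle HGI: 61.3 < GI < 191.3.
Both must hold, so GI lies in the intersection.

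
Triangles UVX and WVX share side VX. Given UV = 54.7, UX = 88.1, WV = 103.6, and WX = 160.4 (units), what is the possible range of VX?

56.8 < VX < 142.8

From triangle UVX: |54.7 − 88.1| < VX < 54.7 + 88.1, i.e. 33.4 < VX < 142.8.
From triangle WVX: 56.8 < VX < 264.0.
Both must hold, so VX lies in the intersection.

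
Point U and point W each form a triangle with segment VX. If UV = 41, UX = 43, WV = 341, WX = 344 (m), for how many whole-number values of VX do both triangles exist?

From triangle UVX: 2 < VX < 84.
From triangle WVX: 3 < VX < 685.
Intersection: 3 < VX < 84, so integers 4 through 83: 80 values.

80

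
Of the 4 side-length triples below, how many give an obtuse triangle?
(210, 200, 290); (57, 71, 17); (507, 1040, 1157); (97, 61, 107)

(210,200,290): 200²+210² = 84100 = 290² → right
(57,71,17): 17²+57² = 3538 < 5041 = 71² → obtuse
(507,1040,1157): 507²+1040² = 1338649 = 1157² → right
(97,61,107): 61²+97² = 13130 > 11449 = 107² → acute
1 of the 4 is obtuse.

1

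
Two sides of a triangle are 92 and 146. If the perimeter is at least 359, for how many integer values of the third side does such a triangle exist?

117

Triangle inequality: 54 < x < 238. Perimeter ≥ 359 gives x ≥ 359 − 92 − 146 = 121.
So 121 ≤ x < 238; integers 121 through 237: 117 values.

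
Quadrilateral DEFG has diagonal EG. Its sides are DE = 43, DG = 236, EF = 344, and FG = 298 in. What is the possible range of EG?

From triangle DEG: |43 − 236| < EG < 43 + 236, i.e. 193 < EG < 279.
From triangle FEG: 46 < EG < 642.
Both must hold, so EG lies in the intersection.

193 < EG < 279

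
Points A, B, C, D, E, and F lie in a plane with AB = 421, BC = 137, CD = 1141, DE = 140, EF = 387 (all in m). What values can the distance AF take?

The maximum is all hops collinear in one direction: 421 + 137 + 1141 + 140 + 387 = 2226.
The longest hop is 1141; the others sum to 1085. Folding the others back against it leaves at least 1141 − 1085 = 56.

56 ≤ AF ≤ 2226 m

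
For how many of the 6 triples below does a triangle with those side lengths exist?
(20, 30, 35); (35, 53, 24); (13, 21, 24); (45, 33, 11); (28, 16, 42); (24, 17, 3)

(20,30,35): 20+30 > 35 → valid
(24,35,53): 24+35 > 53 → valid
(13,21,24): 13+21 > 24 → valid
(11,33,45): 11+33 ≤ 45 → not valid
(16,28,42): 16+28 > 42 → valid
(3,17,24): 3+17 ≤ 24 → not valid
4 of the 6 triples form a triangle.

4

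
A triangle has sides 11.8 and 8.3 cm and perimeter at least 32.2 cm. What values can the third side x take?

Triangle inequality alone gives 3.5 < x < 20.1.
The perimeter condition gives x ≥ 32.2 − 11.8 − 8.3 = 12.1.
Intersecting the two: 12.1 ≤ x < 20.1.

12.1 ≤ x < 20.1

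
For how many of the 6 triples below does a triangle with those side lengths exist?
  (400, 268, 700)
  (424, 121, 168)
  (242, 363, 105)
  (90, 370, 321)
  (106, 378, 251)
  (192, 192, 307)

2

(268,400,700): 268+400 ≤ 700 → not valid
(121,168,424): 121+168 ≤ 424 → not valid
(105,242,363): 105+242 ≤ 363 → not valid
(90,321,370): 90+321 > 370 → valid
(106,251,378): 106+251 ≤ 378 → not valid
(192,192,307): 192+192 > 307 → valid
2 of the 6 triples form a triangle.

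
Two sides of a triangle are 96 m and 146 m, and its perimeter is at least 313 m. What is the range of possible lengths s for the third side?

Triangle inequality alone gives 50 < s < 242.
The perimeter condition gives s ≥ 313 − 96 − 146 = 71.
Intersecting the two: 71 ≤ s < 242.

71 ≤ s < 242 m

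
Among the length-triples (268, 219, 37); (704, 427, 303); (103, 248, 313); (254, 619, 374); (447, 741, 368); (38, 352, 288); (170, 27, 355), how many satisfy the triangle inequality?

4

(37,219,268): 37+219 ≤ 268 → not valid
(303,427,704): 303+427 > 704 → valid
(103,248,313): 103+248 > 313 → valid
(254,374,619): 254+374 > 619 → valid
(368,447,741): 368+447 > 741 → valid
(38,288,352): 38+288 ≤ 352 → not valid
(27,170,355): 27+170 ≤ 355 → not valid
4 of the 7 triples form a triangle.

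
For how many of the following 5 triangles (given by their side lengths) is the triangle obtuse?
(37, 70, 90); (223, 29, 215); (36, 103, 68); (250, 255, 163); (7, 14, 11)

4

(37,70,90): 37²+70² = 6269 < 8100 = 90² → obtuse
(223,29,215): 29²+215² = 47066 < 49729 = 223² → obtuse
(36,103,68): 36²+68² = 5920 < 10609 = 103² → obtuse
(250,255,163): 163²+250² = 89069 > 65025 = 255² → acute
(7,14,11): 7²+11² = 170 < 196 = 14² → obtuse
4 of the 5 are obtuse.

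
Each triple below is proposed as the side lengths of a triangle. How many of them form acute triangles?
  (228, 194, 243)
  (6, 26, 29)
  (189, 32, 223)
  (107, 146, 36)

(228,194,243): 194²+228² = 89620 > 59049 = 243² → acute
(6,26,29): 6²+26² = 712 < 841 = 29² → obtuse
(189,32,223): 32+189 ≤ 223, not a triangle
(107,146,36): 36+107 ≤ 146, not a triangle
1 of the 4 is acute.

1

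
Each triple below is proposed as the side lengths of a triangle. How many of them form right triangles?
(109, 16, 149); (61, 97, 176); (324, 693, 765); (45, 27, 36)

(109,16,149): 16+109 ≤ 149, not a triangle
(61,97,176): 61+97 ≤ 176, not a triangle
(324,693,765): 324²+693² = 585225 = 765² → right
(45,27,36): 27²+36² = 2025 = 45² → right
2 of the 4 are right.

2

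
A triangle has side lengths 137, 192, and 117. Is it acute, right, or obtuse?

Compare the square of the longest side to the sum of squares of the other two: 117² + 137² = 32458 < 36864 = 192².

obtuse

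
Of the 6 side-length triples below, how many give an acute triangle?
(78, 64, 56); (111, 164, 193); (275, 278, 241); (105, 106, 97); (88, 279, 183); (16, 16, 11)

5

(78,64,56): 56²+64² = 7232 > 6084 = 78² → acute
(111,164,193): 111²+164² = 39217 > 37249 = 193² → acute
(275,278,241): 241²+275² = 133706 > 77284 = 278² → acute
(105,106,97): 97²+105² = 20434 > 11236 = 106² → acute
(88,279,183): 88+183 ≤ 279, not a triangle
(16,16,11): 11²+16² = 377 > 256 = 16² → acute
5 of the 6 are acute.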